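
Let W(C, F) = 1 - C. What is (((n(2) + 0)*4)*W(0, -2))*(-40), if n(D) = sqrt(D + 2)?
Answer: -320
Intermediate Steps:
n(D) = sqrt(2 + D)
(((n(2) + 0)*4)*W(0, -2))*(-40) = (((sqrt(2 + 2) + 0)*4)*(1 - 1*0))*(-40) = (((sqrt(4) + 0)*4)*(1 + 0))*(-40) = (((2 + 0)*4)*1)*(-40) = ((2*4)*1)*(-40) = (8*1)*(-40) = 8*(-40) = -320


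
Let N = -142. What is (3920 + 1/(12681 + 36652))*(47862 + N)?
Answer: 9228349426920/49333 ≈ 1.8706e+8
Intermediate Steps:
(3920 + 1/(12681 + 36652))*(47862 + N) = (3920 + 1/(12681 + 36652))*(47862 - 142) = (3920 + 1/49333)*47720 = (193385361/49333)*47720 = 9228349426920/49333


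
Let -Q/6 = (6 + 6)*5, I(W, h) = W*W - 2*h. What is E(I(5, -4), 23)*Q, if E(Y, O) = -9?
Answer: 3240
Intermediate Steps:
I(W, h) = W² - 2*h
Q = -360 (Q = -6*(6 + 6)*5 = -72*5 = -6*60 = -360)
E(I(5, -4), 23)*Q = -9*(-360) = 3240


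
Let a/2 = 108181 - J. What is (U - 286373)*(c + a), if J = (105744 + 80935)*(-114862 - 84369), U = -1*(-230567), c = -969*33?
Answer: -4151111010263898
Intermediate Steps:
c = -31977
U = 230567
J = -37192243849 (J = 186679*(-199231) = -37192243849)
a = 74384704060 (a = 2*(108181 - 1*(-37192243849)) = 2*(108181 + 37192243849) = 2*37192352030 = 74384704060)
(U - 286373)*(c + a) = (230567 - 286373)*(-31977 + 74384704060) = -55806*74384672083 = -4151111010263898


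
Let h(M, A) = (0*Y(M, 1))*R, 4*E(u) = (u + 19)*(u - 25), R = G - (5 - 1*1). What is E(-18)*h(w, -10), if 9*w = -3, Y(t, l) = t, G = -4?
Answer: 0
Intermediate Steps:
w = -1/3 (w = (1/9)*(-3) = -1/3 ≈ -0.33333)
R = -8 (R = -4 - (5 - 1*1) = -4 - (5 - 1) = -4 - 1*4 = -4 - 4 = -8)
E(u) = (-25 + u)*(19 + u)/4 (E(u) = ((u + 19)*(u - 25))/4 = ((19 + u)*(-25 + u))/4 = ((-25 + u)*(19 + u))/4 = (-25 + u)*(19 + u)/4)
h(M, A) = 0 (h(M, A) = (0*M)*(-8) = 0*(-8) = 0)
E(-18)*h(w, -10) = (-475/4 - 3/2*(-18) + (1/4)*(-18)**2)*0 = (-475/4 + 27 + (1/4)*324)*0 = (-475/4 + 27 + 81)*0 = -43/4*0 = 0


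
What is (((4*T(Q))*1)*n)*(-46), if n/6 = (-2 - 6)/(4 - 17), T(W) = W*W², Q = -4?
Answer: 565248/13 ≈ 43481.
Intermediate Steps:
T(W) = W³
n = 48/13 (n = 6*((-2 - 6)/(4 - 17)) = 6*(-8/(-13)) = 6*(-8*(-1/13)) = 6*(8/13) = 48/13 ≈ 3.6923)
(((4*T(Q))*1)*n)*(-46) = (((4*(-4)³)*1)*(48/13))*(-46) = (((4*(-64))*1)*(48/13))*(-46) = (-256*1*(48/13))*(-46) = -256*48/13*(-46) = -12288/13*(-46) = 565248/13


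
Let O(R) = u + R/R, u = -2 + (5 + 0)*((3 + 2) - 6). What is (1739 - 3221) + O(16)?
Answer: -1488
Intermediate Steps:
u = -7 (u = -2 + 5*(5 - 6) = -2 + 5*(-1) = -2 - 5 = -7)
O(R) = -6 (O(R) = -7 + R/R = -7 + 1 = -6)
(1739 - 3221) + O(16) = (1739 - 3221) - 6 = -1482 - 6 = -1488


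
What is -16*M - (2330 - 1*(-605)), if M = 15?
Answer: -3175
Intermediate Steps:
-16*M - (2330 - 1*(-605)) = -16*15 - (2330 - 1*(-605)) = -240 - (2330 + 605) = -240 - 1*2935 = -240 - 2935 = -3175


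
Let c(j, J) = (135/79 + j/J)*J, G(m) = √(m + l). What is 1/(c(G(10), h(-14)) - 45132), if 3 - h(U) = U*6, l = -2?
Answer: -280740957/12628662814561 - 12482*√2/12628662814561 ≈ -2.2232e-5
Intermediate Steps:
G(m) = √(-2 + m) (G(m) = √(m - 2) = √(-2 + m))
h(U) = 3 - 6*U (h(U) = 3 - U*6 = 3 - 6*U)
c(j, J) = J*(135/79 + j/J) (c(j, J) = (135*(1/79) + j/J)*J = (135/79 + j/J)*J = J*(135/79 + j/J))
1/(c(G(10), h(-14)) - 45132) = 1/((√(-2 + 10) + 135*(3 - 6*(-14))/79) - 45132) = 1/((√8 + 135*(3 + 84)/79) - 45132) = 1/((2*√2 + (135/79)*87) - 45132) = 1/((2*√2 + 11745/79) - 45132) = 1/((11745/79 + 2*√2) - 45132) = 1/(-3553683/79 + 2*√2)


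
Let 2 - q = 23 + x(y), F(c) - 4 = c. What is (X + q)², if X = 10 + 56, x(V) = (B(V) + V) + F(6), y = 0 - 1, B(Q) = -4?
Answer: 1600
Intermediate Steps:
y = -1
F(c) = 4 + c
x(V) = 6 + V (x(V) = (-4 + V) + (4 + 6) = (-4 + V) + 10 = 6 + V)
q = -26 (q = 2 - (23 + (6 - 1)) = 2 - (23 + 5) = 2 - 1*28 = 2 - 28 = -26)
X = 66
(X + q)² = (66 - 26)² = 40² = 1600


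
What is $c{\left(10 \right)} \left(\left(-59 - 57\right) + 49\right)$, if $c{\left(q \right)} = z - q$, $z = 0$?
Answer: $670$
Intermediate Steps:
$c{\left(q \right)} = - q$ ($c{\left(q \right)} = 0 - q = - q$)
$c{\left(10 \right)} \left(\left(-59 - 57\right) + 49\right) = \left(-1\right) 10 \left(\left(-59 - 57\right) + 49\right) = - 10 \left(\left(-59 - 57\right) + 49\right) = - 10 \left(-116 + 49\right) = \left(-10\right) \left(-67\right) = 670$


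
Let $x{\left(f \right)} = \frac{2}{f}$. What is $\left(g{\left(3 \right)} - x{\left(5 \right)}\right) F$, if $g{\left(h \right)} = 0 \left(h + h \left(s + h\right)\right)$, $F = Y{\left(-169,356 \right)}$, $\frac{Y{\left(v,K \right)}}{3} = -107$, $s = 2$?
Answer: $\frac{642}{5} \approx 128.4$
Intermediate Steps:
$Y{\left(v,K \right)} = -321$ ($Y{\left(v,K \right)} = 3 \left(-107\right) = -321$)
$F = -321$
$g{\left(h \right)} = 0$ ($g{\left(h \right)} = 0 \left(h + h \left(2 + h\right)\right) = 0$)
$\left(g{\left(3 \right)} - x{\left(5 \right)}\right) F = \left(0 - \frac{2}{5}\right) \left(-321\right) = \left(- \frac{2}{5}\right) \left(-321\right) = \frac{642}{5}$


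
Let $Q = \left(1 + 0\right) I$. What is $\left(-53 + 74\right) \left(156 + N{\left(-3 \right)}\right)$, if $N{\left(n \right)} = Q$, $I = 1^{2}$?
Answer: $3297$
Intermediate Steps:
$I = 1$
$Q = 1$ ($Q = \left(1 + 0\right) 1 = 1 \cdot 1 = 1$)
$N{\left(n \right)} = 1$
$\left(-53 + 74\right) \left(156 + N{\left(-3 \right)}\right) = \left(-53 + 74\right) \left(156 + 1\right) = 21 \cdot 157 = 3297$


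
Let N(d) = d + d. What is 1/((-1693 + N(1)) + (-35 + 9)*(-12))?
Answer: -1/1379 ≈ -0.00072516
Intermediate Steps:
N(d) = 2*d
1/((-1693 + N(1)) + (-35 + 9)*(-12)) = 1/((-1693 + 2*1) + (-35 + 9)*(-12)) = 1/((-1693 + 2) - 26*(-12)) = 1/(-1691 + 312) = 1/(-1379) = -1/1379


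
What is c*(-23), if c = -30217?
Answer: 694991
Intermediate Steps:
c*(-23) = -30217*(-23) = 694991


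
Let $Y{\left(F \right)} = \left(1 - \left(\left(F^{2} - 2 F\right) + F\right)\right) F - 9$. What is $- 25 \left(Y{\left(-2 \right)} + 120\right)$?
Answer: $-3025$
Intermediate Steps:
$Y{\left(F \right)} = -9 + F \left(1 + F - F^{2}\right)$ ($Y{\left(F \right)} = \left(1 - \left(F^{2} - F\right)\right) F - 9 = \left(1 + F - F^{2}\right) F - 9 = F \left(1 + F - F^{2}\right) - 9 = -9 + F \left(1 + F - F^{2}\right)$)
$- 25 \left(Y{\left(-2 \right)} + 120\right) = - 25 \left(\left(-9 - 2 + \left(-2\right)^{2} - \left(-2\right)^{3}\right) + 120\right) = - 25 \left(\left(-9 - 2 + 4 - -8\right) + 120\right) = - 25 \left(\left(-9 - 2 + 4 + 8\right) + 120\right) = - 25 \left(1 + 120\right) = \left(-25\right) 121 = -3025$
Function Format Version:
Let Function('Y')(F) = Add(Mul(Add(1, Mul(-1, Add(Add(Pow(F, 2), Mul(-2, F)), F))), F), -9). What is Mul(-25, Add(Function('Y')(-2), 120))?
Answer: -3025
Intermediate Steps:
Function('Y')(F) = Add(-9, Mul(F, Add(1, F, Mul(-1, Pow(F, 2))))) (Function('Y')(F) = Add(Mul(Add(1, Mul(-1, Add(Pow(F, 2), Mul(-1, F)))), F), -9) = Add(Mul(Add(1, Add(F, Mul(-1, Pow(F, 2)))), F), -9) = Add(Mul(Add(1, F, Mul(-1, Pow(F, 2))), F), -9) = Add(Mul(F, Add(1, F, Mul(-1, Pow(F, 2)))), -9) = Add(-9, Mul(F, Add(1, F, Mul(-1, Pow(F, 2))))))
Mul(-25, Add(Function('Y')(-2), 120)) = Mul(-25, Add(Add(-9, -2, Pow(-2, 2), Mul(-1, Pow(-2, 3))), 120)) = Mul(-25, Add(Add(-9, -2, 4, Mul(-1, -8)), 120)) = Mul(-25, Add(Add(-9, -2, 4, 8), 120)) = Mul(-25, Add(1, 120)) = Mul(-25, 121) = -3025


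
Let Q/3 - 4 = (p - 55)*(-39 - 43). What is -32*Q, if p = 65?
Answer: 78336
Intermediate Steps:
Q = -2448 (Q = 12 + 3*((65 - 55)*(-39 - 43)) = 12 + 3*(10*(-82)) = 12 + 3*(-820) = 12 - 2460 = -2448)
-32*Q = -32*(-2448) = 78336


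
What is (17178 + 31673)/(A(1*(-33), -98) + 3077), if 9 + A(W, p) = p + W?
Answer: 4441/267 ≈ 16.633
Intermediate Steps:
A(W, p) = -9 + W + p (A(W, p) = -9 + (p + W) = -9 + (W + p) = -9 + W + p)
(17178 + 31673)/(A(1*(-33), -98) + 3077) = (17178 + 31673)/((-9 + 1*(-33) - 98) + 3077) = 48851/((-9 - 33 - 98) + 3077) = 48851/(-140 + 3077) = 48851/2937 = 48851*(1/2937) = 4441/267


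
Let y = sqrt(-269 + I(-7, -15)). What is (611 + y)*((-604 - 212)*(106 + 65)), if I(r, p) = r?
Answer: -85256496 - 279072*I*sqrt(69) ≈ -8.5256e+7 - 2.3181e+6*I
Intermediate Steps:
y = 2*I*sqrt(69) (y = sqrt(-269 - 7) = sqrt(-276) = 2*I*sqrt(69) ≈ 16.613*I)
(611 + y)*((-604 - 212)*(106 + 65)) = (611 + 2*I*sqrt(69))*((-604 - 212)*(106 + 65)) = (611 + 2*I*sqrt(69))*(-816*171) = (611 + 2*I*sqrt(69))*(-139536) = -85256496 - 279072*I*sqrt(69)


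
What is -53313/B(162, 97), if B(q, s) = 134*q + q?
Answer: -17771/7290 ≈ -2.4377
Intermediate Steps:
B(q, s) = 135*q
-53313/B(162, 97) = -53313/(135*162) = -53313/21870 = -53313*1/21870 = -17771/7290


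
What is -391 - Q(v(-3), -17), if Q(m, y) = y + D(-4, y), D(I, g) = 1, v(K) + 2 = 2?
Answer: -375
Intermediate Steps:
v(K) = 0 (v(K) = -2 + 2 = 0)
Q(m, y) = 1 + y (Q(m, y) = y + 1 = 1 + y)
-391 - Q(v(-3), -17) = -391 - (1 - 17) = -391 - 1*(-16) = -391 + 16 = -375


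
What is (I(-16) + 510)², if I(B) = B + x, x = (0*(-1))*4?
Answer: 244036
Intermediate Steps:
x = 0 (x = 0*4 = 0)
I(B) = B (I(B) = B + 0 = B)
(I(-16) + 510)² = (-16 + 510)² = 494² = 244036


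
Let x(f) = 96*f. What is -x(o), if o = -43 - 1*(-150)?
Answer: -10272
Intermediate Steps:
o = 107 (o = -43 + 150 = 107)
-x(o) = -96*107 = -1*10272 = -10272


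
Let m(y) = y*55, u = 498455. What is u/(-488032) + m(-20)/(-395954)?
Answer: -98414207935/96619111264 ≈ -1.0186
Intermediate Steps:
m(y) = 55*y
u/(-488032) + m(-20)/(-395954) = 498455/(-488032) + (55*(-20))/(-395954) = 498455*(-1/488032) - 1100*(-1/395954) = -498455/488032 + 550/197977 = -98414207935/96619111264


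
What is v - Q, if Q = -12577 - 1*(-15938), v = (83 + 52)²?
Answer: 14864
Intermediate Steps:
v = 18225 (v = 135² = 18225)
Q = 3361 (Q = -12577 + 15938 = 3361)
v - Q = 18225 - 1*3361 = 18225 - 3361 = 14864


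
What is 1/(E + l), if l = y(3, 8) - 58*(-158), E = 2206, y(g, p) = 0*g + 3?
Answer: 1/11373 ≈ 8.7928e-5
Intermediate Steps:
y(g, p) = 3 (y(g, p) = 0 + 3 = 3)
l = 9167 (l = 3 - 58*(-158) = 3 + 9164 = 9167)
1/(E + l) = 1/(2206 + 9167) = 1/11373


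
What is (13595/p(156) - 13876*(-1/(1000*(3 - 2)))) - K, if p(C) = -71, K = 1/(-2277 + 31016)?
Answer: -90598307039/510117250 ≈ -177.60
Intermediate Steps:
K = 1/28739 ≈ 3.4796e-5
(13595/p(156) - 13876*(-1/(1000*(3 - 2)))) - K = (13595/(-71) - 13876*(-1/(1000*(3 - 2)))) - 1*1/28739 = (13595*(-1/71) - 13876/((20*(1*(-5)))*10)) - 1/28739 = (-13595/71 - 13876/((20*(-5))*10)) - 1/28739 = (-13595/71 - 13876/((-100*10))) - 1/28739 = (-13595/71 - 13876/(-1000)) - 1/28739 = (-13595/71 - 13876*(-1/1000)) - 1/28739 = (-13595/71 + 3469/250) - 1/28739 = -3152451/17750 - 1/28739 = -90598307039/510117250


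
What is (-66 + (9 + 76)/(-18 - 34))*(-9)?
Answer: 31653/52 ≈ 608.71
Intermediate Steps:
(-66 + (9 + 76)/(-18 - 34))*(-9) = (-66 + 85/(-52))*(-9) = (-66 + 85*(-1/52))*(-9) = (-66 - 85/52)*(-9) = -3517/52*(-9) = 31653/52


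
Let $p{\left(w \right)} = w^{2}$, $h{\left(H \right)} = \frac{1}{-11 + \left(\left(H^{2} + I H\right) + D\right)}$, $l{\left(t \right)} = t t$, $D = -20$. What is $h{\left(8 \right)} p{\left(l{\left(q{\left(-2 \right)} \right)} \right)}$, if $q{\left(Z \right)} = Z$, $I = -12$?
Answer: $- \frac{16}{63} \approx -0.25397$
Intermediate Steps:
$l{\left(t \right)} = t^{2}$
$h{\left(H \right)} = \frac{1}{-31 + H^{2} - 12 H}$ ($h{\left(H \right)} = \frac{1}{-11 - \left(20 - H^{2} + 12 H\right)} = \frac{1}{-31 + H^{2} - 12 H}$)
$h{\left(8 \right)} p{\left(l{\left(q{\left(-2 \right)} \right)} \right)} = \frac{\left(\left(-2\right)^{2}\right)^{2}}{-31 + 8^{2} - 96} = \frac{4^{2}}{-31 + 64 - 96} = \frac{1}{-63} \cdot 16 = \left(- \frac{1}{63}\right) 16 = - \frac{16}{63}$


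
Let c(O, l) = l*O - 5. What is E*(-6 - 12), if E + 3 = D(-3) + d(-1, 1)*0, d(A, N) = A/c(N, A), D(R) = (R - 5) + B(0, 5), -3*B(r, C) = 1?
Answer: 204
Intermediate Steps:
c(O, l) = -5 + O*l (c(O, l) = O*l - 5 = -5 + O*l)
B(r, C) = -⅓ (B(r, C) = -⅓*1 = -⅓)
D(R) = -16/3 + R (D(R) = (R - 5) - ⅓ = (-5 + R) - ⅓ = -16/3 + R)
d(A, N) = A/(-5 + A*N) (d(A, N) = A/(-5 + N*A) = A/(-5 + A*N))
E = -34/3 (E = -3 + ((-16/3 - 3) - 1/(-5 - 1*1)*0) = -3 + (-25/3 - 1/(-5 - 1)*0) = -3 + (-25/3 - 1/(-6)*0) = -3 + (-25/3 - 1*(-⅙)*0) = -3 + (-25/3 + (⅙)*0) = -3 + (-25/3 + 0) = -3 - 25/3 = -34/3 ≈ -11.333)
E*(-6 - 12) = -34*(-6 - 12)/3 = -34/3*(-18) = 204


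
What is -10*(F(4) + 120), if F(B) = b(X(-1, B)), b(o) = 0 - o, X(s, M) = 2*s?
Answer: -1220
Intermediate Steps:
b(o) = -o
F(B) = 2 (F(B) = -2*(-1) = -1*(-2) = 2)
-10*(F(4) + 120) = -10*(2 + 120) = -10*122 = -1220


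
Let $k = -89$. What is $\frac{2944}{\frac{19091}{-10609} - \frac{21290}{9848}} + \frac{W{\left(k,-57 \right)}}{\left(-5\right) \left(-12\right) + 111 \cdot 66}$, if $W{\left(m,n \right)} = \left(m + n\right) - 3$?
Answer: $- \frac{126214392663045}{169826206906} \approx -743.2$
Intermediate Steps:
$W{\left(m,n \right)} = -3 + m + n$
$\frac{2944}{\frac{19091}{-10609} - \frac{21290}{9848}} + \frac{W{\left(k,-57 \right)}}{\left(-5\right) \left(-12\right) + 111 \cdot 66} = \frac{2944}{\frac{19091}{-10609} - \frac{21290}{9848}} + \frac{-3 - 89 - 57}{\left(-5\right) \left(-12\right) + 111 \cdot 66} = \frac{2944}{19091 \left(- \frac{1}{10609}\right) - \frac{10645}{4924}} - \frac{149}{60 + 7326} = \frac{2944}{- \frac{19091}{10609} - \frac{10645}{4924}} - \frac{149}{7386} = \frac{2944}{- \frac{206936889}{52238716}} - \frac{149}{7386} = 2944 \left(- \frac{52238716}{206936889}\right) - \frac{149}{7386} = - \frac{153790779904}{206936889} - \frac{149}{7386} = - \frac{126214392663045}{169826206906}$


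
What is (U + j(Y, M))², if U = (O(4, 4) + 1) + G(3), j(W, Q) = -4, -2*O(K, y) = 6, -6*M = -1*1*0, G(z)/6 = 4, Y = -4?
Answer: 324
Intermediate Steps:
G(z) = 24 (G(z) = 6*4 = 24)
M = 0 (M = -(-1*1)*0/6 = -(-1)*0/6 = -⅙*0 = 0)
O(K, y) = -3 (O(K, y) = -½*6 = -3)
U = 22 (U = (-3 + 1) + 24 = -2 + 24 = 22)
(U + j(Y, M))² = (22 - 4)² = 18² = 324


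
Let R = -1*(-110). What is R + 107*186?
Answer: 20012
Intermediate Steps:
R = 110
R + 107*186 = 110 + 107*186 = 110 + 19902 = 20012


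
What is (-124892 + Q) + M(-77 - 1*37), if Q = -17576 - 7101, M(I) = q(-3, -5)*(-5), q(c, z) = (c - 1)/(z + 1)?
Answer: -149574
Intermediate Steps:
q(c, z) = (-1 + c)/(1 + z)
M(I) = -5 (M(I) = ((-1 - 3)/(1 - 5))*(-5) = (-4/(-4))*(-5) = -¼*(-4)*(-5) = 1*(-5) = -5)
Q = -24677
(-124892 + Q) + M(-77 - 1*37) = (-124892 - 24677) - 5 = -149569 - 5 = -149574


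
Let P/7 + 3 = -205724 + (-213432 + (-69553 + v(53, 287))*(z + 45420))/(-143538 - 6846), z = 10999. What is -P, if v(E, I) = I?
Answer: 94604710487/75192 ≈ 1.2582e+6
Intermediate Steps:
P = -94604710487/75192 (P = -21 + 7*(-205724 + (-213432 + (-69553 + 287)*(10999 + 45420))/(-143538 - 6846)) = -21 + 7*(-205724 + (-213432 - 69266*56419)/(-150384)) = -21 + 7*(-205724 + (-213432 - 3907918454)*(-1/150384)) = -21 + 7*(-205724 - 3908131886*(-1/150384)) = -21 + 7*(-205724 + 1954065943/75192) = -21 + 7*(-13514733065/75192) = -21 - 94603131455/75192 = -94604710487/75192 ≈ -1.2582e+6)
-P = -1*(-94604710487/75192) = 94604710487/75192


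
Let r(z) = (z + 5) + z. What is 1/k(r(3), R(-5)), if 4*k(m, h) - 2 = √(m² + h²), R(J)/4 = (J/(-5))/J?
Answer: -200/2941 + 20*√3041/2941 ≈ 0.30701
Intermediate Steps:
R(J) = -⅘ (R(J) = 4*((J/(-5))/J) = 4*((J*(-⅕))/J) = 4*((-J/5)/J) = 4*(-⅕) = -⅘)
r(z) = 5 + 2*z (r(z) = (5 + z) + z = 5 + 2*z)
k(m, h) = ½ + √(h² + m²)/4 (k(m, h) = ½ + √(m² + h²)/4 = ½ + √(h² + m²)/4)
1/k(r(3), R(-5)) = 1/(½ + √((-⅘)² + (5 + 2*3)²)/4) = 1/(½ + √(16/25 + (5 + 6)²)/4) = 1/(½ + √(16/25 + 11²)/4) = 1/(½ + √(16/25 + 121)/4) = 1/(½ + √(3041/25)/4) = 1/(½ + (√3041/5)/4) = 1/(½ + √3041/20)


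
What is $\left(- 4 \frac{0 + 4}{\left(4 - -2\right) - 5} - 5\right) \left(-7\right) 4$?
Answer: $588$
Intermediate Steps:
$\left(- 4 \frac{0 + 4}{\left(4 - -2\right) - 5} - 5\right) \left(-7\right) 4 = \left(- 4 \frac{4}{\left(4 + 2\right) - 5} - 5\right) \left(-7\right) 4 = \left(- 4 \frac{4}{6 - 5} - 5\right) \left(-7\right) 4 = \left(- 4 \cdot \frac{4}{1} - 5\right) \left(-7\right) 4 = \left(- 4 \cdot 4 \cdot 1 - 5\right) \left(-7\right) 4 = \left(\left(-4\right) 4 - 5\right) \left(-7\right) 4 = \left(-16 - 5\right) \left(-7\right) 4 = \left(-21\right) \left(-7\right) 4 = 147 \cdot 4 = 588$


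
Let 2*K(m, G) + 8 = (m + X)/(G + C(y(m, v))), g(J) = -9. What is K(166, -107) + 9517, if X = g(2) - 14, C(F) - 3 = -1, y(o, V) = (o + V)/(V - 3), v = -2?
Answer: 1997587/210 ≈ 9512.3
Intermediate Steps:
y(o, V) = (V + o)/(-3 + V)
C(F) = 2 (C(F) = 3 - 1 = 2)
X = -23 (X = -9 - 14 = -23)
K(m, G) = -4 + (-23 + m)/(2*(2 + G)) (K(m, G) = -4 + ((m - 23)/(G + 2))/2 = -4 + ((-23 + m)/(2 + G))/2 = -4 + (-23 + m)/(2*(2 + G)))
K(166, -107) + 9517 = (-39 + 166 - 8*(-107))/(2*(2 - 107)) + 9517 = (½)*(-39 + 166 + 856)/(-105) + 9517 = (½)*(-1/105)*983 + 9517 = -983/210 + 9517 = 1997587/210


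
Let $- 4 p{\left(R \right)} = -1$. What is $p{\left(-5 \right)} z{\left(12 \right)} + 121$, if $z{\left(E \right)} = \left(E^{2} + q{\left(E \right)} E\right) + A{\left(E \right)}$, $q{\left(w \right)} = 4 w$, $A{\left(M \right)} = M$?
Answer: $304$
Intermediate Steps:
$p{\left(R \right)} = \frac{1}{4}$ ($p{\left(R \right)} = \left(- \frac{1}{4}\right) \left(-1\right) = \frac{1}{4}$)
$z{\left(E \right)} = E + 5 E^{2}$ ($z{\left(E \right)} = \left(E^{2} + 4 E E\right) + E = \left(E^{2} + 4 E^{2}\right) + E = 5 E^{2} + E = E + 5 E^{2}$)
$p{\left(-5 \right)} z{\left(12 \right)} + 121 = \frac{12 \left(1 + 5 \cdot 12\right)}{4} + 121 = \frac{12 \left(1 + 60\right)}{4} + 121 = \frac{12 \cdot 61}{4} + 121 = \frac{1}{4} \cdot 732 + 121 = 183 + 121 = 304$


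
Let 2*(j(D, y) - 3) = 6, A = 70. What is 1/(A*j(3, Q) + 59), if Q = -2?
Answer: 1/479 ≈ 0.0020877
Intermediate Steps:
j(D, y) = 6 (j(D, y) = 3 + (1/2)*6 = 3 + 3 = 6)
1/(A*j(3, Q) + 59) = 1/(70*6 + 59) = 1/(420 + 59) = 1/479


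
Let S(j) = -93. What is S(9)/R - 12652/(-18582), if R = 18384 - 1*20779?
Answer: 16014833/22251945 ≈ 0.71970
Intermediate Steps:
R = -2395 (R = 18384 - 20779 = -2395)
S(9)/R - 12652/(-18582) = -93/(-2395) - 12652/(-18582) = -93*(-1/2395) - 12652*(-1/18582) = 93/2395 + 6326/9291 = 16014833/22251945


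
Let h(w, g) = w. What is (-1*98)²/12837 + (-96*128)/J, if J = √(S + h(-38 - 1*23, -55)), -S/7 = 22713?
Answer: 9604/12837 + 6144*I*√39763/39763 ≈ 0.74815 + 30.811*I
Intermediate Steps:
S = -158991 (S = -7*22713 = -158991)
J = 2*I*√39763 (J = √(-158991 + (-38 - 1*23)) = √(-158991 + (-38 - 23)) = √(-158991 - 61) = √(-159052) = 2*I*√39763 ≈ 398.81*I)
(-1*98)²/12837 + (-96*128)/J = (-1*98)²/12837 + (-96*128)/((2*I*√39763)) = (-98)²*(1/12837) - (-6144)*I*√39763/39763 = 9604*(1/12837) + 6144*I*√39763/39763 = 9604/12837 + 6144*I*√39763/39763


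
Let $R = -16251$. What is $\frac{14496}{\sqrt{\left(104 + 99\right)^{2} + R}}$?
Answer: $\frac{7248 \sqrt{24958}}{12479} \approx 91.758$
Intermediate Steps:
$\frac{14496}{\sqrt{\left(104 + 99\right)^{2} + R}} = \frac{14496}{\sqrt{\left(104 + 99\right)^{2} - 16251}} = \frac{14496}{\sqrt{203^{2} - 16251}} = \frac{14496}{\sqrt{41209 - 16251}} = \frac{14496}{\sqrt{24958}} = 14496 \frac{\sqrt{24958}}{24958} = \frac{7248 \sqrt{24958}}{12479}$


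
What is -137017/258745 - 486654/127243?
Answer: -143353743361/32923490035 ≈ -4.3541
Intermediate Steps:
-137017/258745 - 486654/127243 = -143353743361/32923490035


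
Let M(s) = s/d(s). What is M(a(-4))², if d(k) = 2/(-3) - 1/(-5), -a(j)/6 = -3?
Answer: 72900/49 ≈ 1487.8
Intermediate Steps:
a(j) = 18 (a(j) = -6*(-3) = 18)
d(k) = -7/15 (d(k) = 2*(-⅓) - 1*(-⅕) = -⅔ + ⅕ = -7/15)
M(s) = -15*s/7 (M(s) = s/(-7/15) = s*(-15/7) = -15*s/7)
M(a(-4))² = (-15/7*18)² = (-270/7)² = 72900/49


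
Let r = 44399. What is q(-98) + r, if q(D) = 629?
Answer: 45028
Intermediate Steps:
q(-98) + r = 629 + 44399 = 45028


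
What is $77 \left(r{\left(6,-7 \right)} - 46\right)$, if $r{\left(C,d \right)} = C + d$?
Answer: $-3619$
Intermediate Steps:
$77 \left(r{\left(6,-7 \right)} - 46\right) = 77 \left(\left(6 - 7\right) - 46\right) = 77 \left(-1 - 46\right) = 77 \left(-47\right) = -3619$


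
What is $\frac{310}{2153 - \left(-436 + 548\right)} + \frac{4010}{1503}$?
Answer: $\frac{8650340}{3067623} \approx 2.8199$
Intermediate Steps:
$\frac{310}{2153 - \left(-436 + 548\right)} + \frac{4010}{1503} = \frac{310}{2153 - 112} + 4010 \cdot \frac{1}{1503} = \frac{310}{2153 - 112} + \frac{4010}{1503} = \frac{310}{2041} + \frac{4010}{1503} = \frac{8650340}{3067623}$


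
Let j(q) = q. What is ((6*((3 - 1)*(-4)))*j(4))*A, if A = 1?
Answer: -192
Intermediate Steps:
((6*((3 - 1)*(-4)))*j(4))*A = ((6*((3 - 1)*(-4)))*4)*1 = ((6*(2*(-4)))*4)*1 = ((6*(-8))*4)*1 = -48*4*1 = -192*1 = -192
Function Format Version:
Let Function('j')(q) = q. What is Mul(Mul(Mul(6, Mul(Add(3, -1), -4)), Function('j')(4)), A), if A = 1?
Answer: -192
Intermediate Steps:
Mul(Mul(Mul(6, Mul(Add(3, -1), -4)), Function('j')(4)), A) = Mul(Mul(Mul(6, Mul(Add(3, -1), -4)), 4), 1) = Mul(Mul(Mul(6, Mul(2, -4)), 4), 1) = Mul(Mul(Mul(6, -8), 4), 1) = Mul(Mul(-48, 4), 1) = Mul(-192, 1) = -192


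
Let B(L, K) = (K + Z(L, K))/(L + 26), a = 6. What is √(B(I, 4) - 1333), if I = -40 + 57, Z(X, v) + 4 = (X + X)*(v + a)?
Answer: 3*I*√272233/43 ≈ 36.402*I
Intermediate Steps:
Z(X, v) = -4 + 2*X*(6 + v) (Z(X, v) = -4 + (X + X)*(v + 6) = -4 + (2*X)*(6 + v) = -4 + 2*X*(6 + v))
I = 17
B(L, K) = (-4 + K + 12*L + 2*K*L)/(26 + L) (B(L, K) = (K + (-4 + 12*L + 2*L*K))/(L + 26) = (K + (-4 + 12*L + 2*K*L))/(26 + L) = (-4 + K + 12*L + 2*K*L)/(26 + L))
√(B(I, 4) - 1333) = √((-4 + 4 + 12*17 + 2*4*17)/(26 + 17) - 1333) = √((-4 + 4 + 204 + 136)/43 - 1333) = √((1/43)*340 - 1333) = √(340/43 - 1333) = √(-56979/43) = 3*I*√272233/43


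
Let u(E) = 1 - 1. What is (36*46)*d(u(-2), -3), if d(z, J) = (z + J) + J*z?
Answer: -4968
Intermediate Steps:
u(E) = 0
d(z, J) = J + z + J*z (d(z, J) = (J + z) + J*z = J + z + J*z)
(36*46)*d(u(-2), -3) = (36*46)*(-3 + 0 - 3*0) = 1656*(-3 + 0 + 0) = 1656*(-3) = -4968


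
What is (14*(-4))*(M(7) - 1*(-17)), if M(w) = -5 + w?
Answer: -1064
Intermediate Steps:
(14*(-4))*(M(7) - 1*(-17)) = (14*(-4))*((-5 + 7) - 1*(-17)) = -56*(2 + 17) = -56*19 = -1064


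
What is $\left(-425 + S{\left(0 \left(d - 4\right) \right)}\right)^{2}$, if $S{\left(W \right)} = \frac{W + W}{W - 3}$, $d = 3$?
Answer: $180625$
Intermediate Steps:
$S{\left(W \right)} = \frac{2 W}{-3 + W}$
$\left(-425 + S{\left(0 \left(d - 4\right) \right)}\right)^{2} = \left(-425 + \frac{2 \cdot 0 \left(3 - 4\right)}{-3 + 0 \left(3 - 4\right)}\right)^{2} = \left(-425 + \frac{2 \cdot 0 \left(-1\right)}{-3 + 0 \left(-1\right)}\right)^{2} = \left(-425 + 2 \cdot 0 \frac{1}{-3 + 0}\right)^{2} = \left(-425 + 2 \cdot 0 \frac{1}{-3}\right)^{2} = \left(-425 + 2 \cdot 0 \left(- \frac{1}{3}\right)\right)^{2} = \left(-425 + 0\right)^{2} = \left(-425\right)^{2} = 180625$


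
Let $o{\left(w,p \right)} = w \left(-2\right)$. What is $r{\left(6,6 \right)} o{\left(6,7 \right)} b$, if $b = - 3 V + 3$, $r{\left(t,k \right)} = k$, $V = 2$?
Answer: $216$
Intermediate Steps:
$o{\left(w,p \right)} = - 2 w$
$b = -3$ ($b = \left(-3\right) 2 + 3 = -6 + 3 = -3$)
$r{\left(6,6 \right)} o{\left(6,7 \right)} b = 6 \left(\left(-2\right) 6\right) \left(-3\right) = 6 \left(-12\right) \left(-3\right) = \left(-72\right) \left(-3\right) = 216$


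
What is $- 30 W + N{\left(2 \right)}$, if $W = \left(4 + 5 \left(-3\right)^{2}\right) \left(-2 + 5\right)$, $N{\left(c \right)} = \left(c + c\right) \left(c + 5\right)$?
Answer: $-4382$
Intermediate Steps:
$N{\left(c \right)} = 2 c \left(5 + c\right)$
$W = 147$ ($W = \left(4 + 5 \cdot 9\right) 3 = \left(4 + 45\right) 3 = 49 \cdot 3 = 147$)
$- 30 W + N{\left(2 \right)} = \left(-30\right) 147 + 2 \cdot 2 \left(5 + 2\right) = -4410 + 2 \cdot 2 \cdot 7 = -4410 + 28 = -4382$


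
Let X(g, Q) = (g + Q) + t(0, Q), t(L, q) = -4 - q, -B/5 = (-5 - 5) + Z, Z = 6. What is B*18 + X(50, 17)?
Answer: 406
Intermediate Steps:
B = 20 (B = -5*((-5 - 5) + 6) = -5*(-10 + 6) = -5*(-4) = 20)
X(g, Q) = -4 + g (X(g, Q) = (g + Q) + (-4 - Q) = (Q + g) + (-4 - Q) = -4 + g)
B*18 + X(50, 17) = 20*18 + (-4 + 50) = 360 + 46 = 406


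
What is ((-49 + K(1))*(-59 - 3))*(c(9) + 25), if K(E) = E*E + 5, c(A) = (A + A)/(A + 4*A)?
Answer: 338582/5 ≈ 67716.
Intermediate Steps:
c(A) = ⅖ (c(A) = (2*A)/((5*A)) = (2*A)*(1/(5*A)) = ⅖)
K(E) = 5 + E² (K(E) = E² + 5 = 5 + E²)
((-49 + K(1))*(-59 - 3))*(c(9) + 25) = ((-49 + (5 + 1²))*(-59 - 3))*(⅖ + 25) = ((-49 + (5 + 1))*(-62))*(127/5) = ((-49 + 6)*(-62))*(127/5) = -43*(-62)*(127/5) = 2666*(127/5) = 338582/5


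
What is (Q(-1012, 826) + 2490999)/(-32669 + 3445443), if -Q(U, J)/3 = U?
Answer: 2494035/3412774 ≈ 0.73079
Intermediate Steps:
Q(U, J) = -3*U
(Q(-1012, 826) + 2490999)/(-32669 + 3445443) = (-3*(-1012) + 2490999)/(-32669 + 3445443) = (3036 + 2490999)/3412774 = 2494035*(1/3412774) = 2494035/3412774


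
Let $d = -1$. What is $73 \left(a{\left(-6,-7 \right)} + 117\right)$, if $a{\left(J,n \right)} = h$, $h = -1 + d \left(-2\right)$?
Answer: $8614$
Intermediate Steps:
$h = 1$ ($h = -1 - -2 = -1 + 2 = 1$)
$a{\left(J,n \right)} = 1$
$73 \left(a{\left(-6,-7 \right)} + 117\right) = 73 \left(1 + 117\right) = 73 \cdot 118 = 8614$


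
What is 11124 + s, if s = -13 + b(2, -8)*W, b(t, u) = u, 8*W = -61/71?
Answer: 788942/71 ≈ 11112.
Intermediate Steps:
W = -61/568 (W = (-61/71)/8 = (-61*1/71)/8 = (⅛)*(-61/71) = -61/568 ≈ -0.10739)
s = -862/71 (s = -13 - 8*(-61/568) = -13 + 61/71 = -862/71 ≈ -12.141)
11124 + s = 11124 - 862/71 = 788942/71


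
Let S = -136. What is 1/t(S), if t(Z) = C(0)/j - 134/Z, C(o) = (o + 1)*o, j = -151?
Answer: 68/67 ≈ 1.0149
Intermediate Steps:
C(o) = o*(1 + o) (C(o) = (1 + o)*o = o*(1 + o))
t(Z) = -134/Z (t(Z) = (0*(1 + 0))/(-151) - 134/Z = (0*1)*(-1/151) - 134/Z = 0*(-1/151) - 134/Z = 0 - 134/Z = -134/Z)
1/t(S) = 1/(-134/(-136)) = 1/(-134*(-1/136)) = 1/(67/68) = 68/67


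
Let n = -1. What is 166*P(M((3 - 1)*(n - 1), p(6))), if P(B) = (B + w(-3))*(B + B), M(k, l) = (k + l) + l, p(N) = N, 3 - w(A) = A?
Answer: 37184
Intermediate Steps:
w(A) = 3 - A
M(k, l) = k + 2*l
P(B) = 2*B*(6 + B) (P(B) = (B + (3 - 1*(-3)))*(B + B) = (B + (3 + 3))*(2*B) = (B + 6)*(2*B) = (6 + B)*(2*B) = 2*B*(6 + B))
166*P(M((3 - 1)*(n - 1), p(6))) = 166*(2*((3 - 1)*(-1 - 1) + 2*6)*(6 + ((3 - 1)*(-1 - 1) + 2*6))) = 166*(2*(2*(-2) + 12)*(6 + (2*(-2) + 12))) = 166*(2*(-4 + 12)*(6 + (-4 + 12))) = 166*(2*8*(6 + 8)) = 166*(2*8*14) = 166*224 = 37184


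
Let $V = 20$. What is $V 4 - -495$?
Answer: $575$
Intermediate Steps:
$V 4 - -495 = 20 \cdot 4 - -495 = 80 + 495 = 575$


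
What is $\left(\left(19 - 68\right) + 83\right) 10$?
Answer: $340$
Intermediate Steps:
$\left(\left(19 - 68\right) + 83\right) 10 = \left(-49 + 83\right) 10 = 34 \cdot 10 = 340$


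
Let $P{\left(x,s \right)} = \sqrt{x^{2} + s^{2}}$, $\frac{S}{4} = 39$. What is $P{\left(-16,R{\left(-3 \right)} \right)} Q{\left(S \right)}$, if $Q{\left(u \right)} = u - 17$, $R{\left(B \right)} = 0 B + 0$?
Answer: $2224$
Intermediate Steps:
$S = 156$ ($S = 4 \cdot 39 = 156$)
$R{\left(B \right)} = 0$ ($R{\left(B \right)} = 0 + 0 = 0$)
$Q{\left(u \right)} = -17 + u$ ($Q{\left(u \right)} = u - 17 = -17 + u$)
$P{\left(x,s \right)} = \sqrt{s^{2} + x^{2}}$
$P{\left(-16,R{\left(-3 \right)} \right)} Q{\left(S \right)} = \sqrt{0^{2} + \left(-16\right)^{2}} \left(-17 + 156\right) = \sqrt{0 + 256} \cdot 139 = \sqrt{256} \cdot 139 = 16 \cdot 139 = 2224$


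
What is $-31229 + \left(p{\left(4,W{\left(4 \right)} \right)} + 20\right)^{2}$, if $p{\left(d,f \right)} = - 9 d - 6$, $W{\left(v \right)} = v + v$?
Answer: $-30745$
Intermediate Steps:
$W{\left(v \right)} = 2 v$
$p{\left(d,f \right)} = -6 - 9 d$
$-31229 + \left(p{\left(4,W{\left(4 \right)} \right)} + 20\right)^{2} = -31229 + \left(\left(-6 - 36\right) + 20\right)^{2} = -31229 + \left(-42 + 20\right)^{2} = -31229 + \left(-22\right)^{2} = -31229 + 484 = -30745$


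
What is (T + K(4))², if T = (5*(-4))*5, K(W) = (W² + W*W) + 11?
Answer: 3249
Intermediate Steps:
K(W) = 11 + 2*W² (K(W) = (W² + W²) + 11 = 2*W² + 11 = 11 + 2*W²)
T = -100 (T = -20*5 = -100)
(T + K(4))² = (-100 + (11 + 2*4²))² = (-100 + (11 + 2*16))² = (-100 + (11 + 32))² = (-100 + 43)² = (-57)² = 3249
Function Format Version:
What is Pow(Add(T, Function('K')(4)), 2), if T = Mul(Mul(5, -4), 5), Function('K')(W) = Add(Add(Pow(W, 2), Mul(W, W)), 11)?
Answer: 3249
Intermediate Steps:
Function('K')(W) = Add(11, Mul(2, Pow(W, 2))) (Function('K')(W) = Add(Add(Pow(W, 2), Pow(W, 2)), 11) = Add(Mul(2, Pow(W, 2)), 11) = Add(11, Mul(2, Pow(W, 2))))
T = -100 (T = Mul(-20, 5) = -100)
Pow(Add(T, Function('K')(4)), 2) = Pow(Add(-100, Add(11, Mul(2, Pow(4, 2)))), 2) = Pow(Add(-100, Add(11, Mul(2, 16))), 2) = Pow(Add(-100, Add(11, 32)), 2) = Pow(Add(-100, 43), 2) = Pow(-57, 2) = 3249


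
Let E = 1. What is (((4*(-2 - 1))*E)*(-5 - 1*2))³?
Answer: 592704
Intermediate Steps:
(((4*(-2 - 1))*E)*(-5 - 1*2))³ = (((4*(-2 - 1))*1)*(-5 - 1*2))³ = (((4*(-3))*1)*(-5 - 2))³ = (-12*1*(-7))³ = (-12*(-7))³ = 84³ = 592704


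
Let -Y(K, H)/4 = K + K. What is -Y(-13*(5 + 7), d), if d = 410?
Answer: -1248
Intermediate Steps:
Y(K, H) = -8*K (Y(K, H) = -4*(K + K) = -8*K)
-Y(-13*(5 + 7), d) = -(-8)*(-13*(5 + 7)) = -(-8)*(-13*12) = -(-8)*(-156) = -1*1248 = -1248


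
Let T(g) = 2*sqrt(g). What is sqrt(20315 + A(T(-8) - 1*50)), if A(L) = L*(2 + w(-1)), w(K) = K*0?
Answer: sqrt(20215 + 8*I*sqrt(2)) ≈ 142.18 + 0.0398*I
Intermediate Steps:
w(K) = 0
A(L) = 2*L (A(L) = L*(2 + 0) = L*2 = 2*L)
sqrt(20315 + A(T(-8) - 1*50)) = sqrt(20315 + 2*(2*sqrt(-8) - 1*50)) = sqrt(20315 + 2*(2*(2*I*sqrt(2)) - 50)) = sqrt(20315 + 2*(4*I*sqrt(2) - 50)) = sqrt(20315 + 2*(-50 + 4*I*sqrt(2))) = sqrt(20315 + (-100 + 8*I*sqrt(2))) = sqrt(20215 + 8*I*sqrt(2))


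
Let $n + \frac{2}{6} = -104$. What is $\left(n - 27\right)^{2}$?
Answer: $\frac{155236}{9} \approx 17248.0$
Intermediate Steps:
$n = - \frac{313}{3}$ ($n = - \frac{1}{3} - 104 = - \frac{313}{3} \approx -104.33$)
$\left(n - 27\right)^{2} = \left(- \frac{313}{3} - 27\right)^{2} = \left(- \frac{394}{3}\right)^{2} = \frac{155236}{9}$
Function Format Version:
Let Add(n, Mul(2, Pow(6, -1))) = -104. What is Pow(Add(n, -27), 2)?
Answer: Rational(155236, 9) ≈ 17248.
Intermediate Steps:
n = Rational(-313, 3) (n = Add(Rational(-1, 3), -104) = Rational(-313, 3) ≈ -104.33)
Pow(Add(n, -27), 2) = Pow(Add(Rational(-313, 3), -27), 2) = Pow(Rational(-394, 3), 2) = Rational(155236, 9)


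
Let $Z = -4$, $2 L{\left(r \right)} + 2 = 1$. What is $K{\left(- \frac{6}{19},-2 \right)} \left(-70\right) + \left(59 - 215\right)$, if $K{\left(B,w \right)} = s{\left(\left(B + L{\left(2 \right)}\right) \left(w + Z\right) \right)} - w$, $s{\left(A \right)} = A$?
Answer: $- \frac{12134}{19} \approx -638.63$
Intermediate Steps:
$L{\left(r \right)} = - \frac{1}{2}$ ($L{\left(r \right)} = -1 + \frac{1}{2} \cdot 1 = -1 + \frac{1}{2} = - \frac{1}{2}$)
$K{\left(B,w \right)} = - w + \left(-4 + w\right) \left(- \frac{1}{2} + B\right)$ ($K{\left(B,w \right)} = \left(B - \frac{1}{2}\right) \left(w - 4\right) - w = \left(- \frac{1}{2} + B\right) \left(-4 + w\right) - w = \left(-4 + w\right) \left(- \frac{1}{2} + B\right) - w = - w + \left(-4 + w\right) \left(- \frac{1}{2} + B\right)$)
$K{\left(- \frac{6}{19},-2 \right)} \left(-70\right) + \left(59 - 215\right) = \left(2 - 4 \left(- \frac{6}{19}\right) - -3 + - \frac{6}{19} \left(-2\right)\right) \left(-70\right) + \left(59 - 215\right) = \left(2 - 4 \left(\left(-6\right) \frac{1}{19}\right) + 3 + \left(-6\right) \frac{1}{19} \left(-2\right)\right) \left(-70\right) - 156 = \left(2 - - \frac{24}{19} + 3 - - \frac{12}{19}\right) \left(-70\right) - 156 = \left(2 + \frac{24}{19} + 3 + \frac{12}{19}\right) \left(-70\right) - 156 = \frac{131}{19} \left(-70\right) - 156 = - \frac{9170}{19} - 156 = - \frac{12134}{19}$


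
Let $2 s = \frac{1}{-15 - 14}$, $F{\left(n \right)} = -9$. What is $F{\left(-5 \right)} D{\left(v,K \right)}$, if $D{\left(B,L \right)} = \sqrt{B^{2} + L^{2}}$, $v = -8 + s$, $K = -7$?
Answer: $- \frac{9 \sqrt{381061}}{58} \approx -95.788$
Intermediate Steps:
$s = - \frac{1}{58}$ ($s = \frac{1}{2 \left(-15 - 14\right)} = \frac{1}{2 \left(-29\right)} = \frac{1}{2} \left(- \frac{1}{29}\right) = - \frac{1}{58} \approx -0.017241$)
$v = - \frac{465}{58}$ ($v = -8 - \frac{1}{58} = - \frac{465}{58} \approx -8.0172$)
$F{\left(-5 \right)} D{\left(v,K \right)} = - 9 \sqrt{\left(- \frac{465}{58}\right)^{2} + \left(-7\right)^{2}} = - 9 \sqrt{\frac{216225}{3364} + 49} = - 9 \sqrt{\frac{381061}{3364}} = - 9 \frac{\sqrt{381061}}{58} = - \frac{9 \sqrt{381061}}{58}$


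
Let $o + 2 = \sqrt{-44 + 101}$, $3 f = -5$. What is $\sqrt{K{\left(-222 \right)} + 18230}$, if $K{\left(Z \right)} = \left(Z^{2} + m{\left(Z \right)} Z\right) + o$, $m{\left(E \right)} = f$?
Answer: $\sqrt{67882 + \sqrt{57}} \approx 260.56$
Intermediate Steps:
$f = - \frac{5}{3}$ ($f = \frac{1}{3} \left(-5\right) = - \frac{5}{3} \approx -1.6667$)
$o = -2 + \sqrt{57}$ ($o = -2 + \sqrt{-44 + 101} = -2 + \sqrt{57} \approx 5.5498$)
$m{\left(E \right)} = - \frac{5}{3}$
$K{\left(Z \right)} = -2 + \sqrt{57} + Z^{2} - \frac{5 Z}{3}$ ($K{\left(Z \right)} = \left(Z^{2} - \frac{5 Z}{3}\right) - \left(2 - \sqrt{57}\right) = -2 + \sqrt{57} + Z^{2} - \frac{5 Z}{3}$)
$\sqrt{K{\left(-222 \right)} + 18230} = \sqrt{\left(-2 + \sqrt{57} + \left(-222\right)^{2} - -370\right) + 18230} = \sqrt{\left(-2 + \sqrt{57} + 49284 + 370\right) + 18230} = \sqrt{\left(49652 + \sqrt{57}\right) + 18230} = \sqrt{67882 + \sqrt{57}}$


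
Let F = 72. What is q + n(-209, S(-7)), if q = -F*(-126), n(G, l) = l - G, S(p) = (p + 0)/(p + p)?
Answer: 18563/2 ≈ 9281.5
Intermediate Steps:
S(p) = ½ (S(p) = p/((2*p)) = p*(1/(2*p)) = ½)
q = 9072 (q = -1*72*(-126) = -72*(-126) = 9072)
q + n(-209, S(-7)) = 9072 + (½ - 1*(-209)) = 9072 + (½ + 209) = 9072 + 419/2 = 18563/2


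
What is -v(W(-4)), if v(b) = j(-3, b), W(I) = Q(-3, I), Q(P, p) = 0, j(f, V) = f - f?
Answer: 0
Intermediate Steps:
j(f, V) = 0
W(I) = 0
v(b) = 0
-v(W(-4)) = -1*0 = 0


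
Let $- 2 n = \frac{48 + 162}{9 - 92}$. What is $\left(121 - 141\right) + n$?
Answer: $- \frac{1555}{83} \approx -18.735$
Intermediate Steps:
$n = \frac{105}{83}$ ($n = - \frac{\left(48 + 162\right) \frac{1}{9 - 92}}{2} = - \frac{210 \frac{1}{-83}}{2} = - \frac{210 \left(- \frac{1}{83}\right)}{2} = \left(- \frac{1}{2}\right) \left(- \frac{210}{83}\right) = \frac{105}{83} \approx 1.2651$)
$\left(121 - 141\right) + n = \left(121 - 141\right) + \frac{105}{83} = -20 + \frac{105}{83} = - \frac{1555}{83}$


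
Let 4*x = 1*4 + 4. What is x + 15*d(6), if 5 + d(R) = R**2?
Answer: 467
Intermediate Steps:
d(R) = -5 + R**2
x = 2 (x = (1*4 + 4)/4 = (4 + 4)/4 = (1/4)*8 = 2)
x + 15*d(6) = 2 + 15*(-5 + 6**2) = 2 + 15*(-5 + 36) = 2 + 15*31 = 2 + 465 = 467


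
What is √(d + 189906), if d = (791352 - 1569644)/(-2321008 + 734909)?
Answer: √477749664886799614/1586099 ≈ 435.78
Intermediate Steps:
d = 778292/1586099 (d = -778292/(-1586099) = -778292*(-1/1586099) = 778292/1586099 ≈ 0.49070)
√(d + 189906) = √(778292/1586099 + 189906) = √(301210494986/1586099) = √477749664886799614/1586099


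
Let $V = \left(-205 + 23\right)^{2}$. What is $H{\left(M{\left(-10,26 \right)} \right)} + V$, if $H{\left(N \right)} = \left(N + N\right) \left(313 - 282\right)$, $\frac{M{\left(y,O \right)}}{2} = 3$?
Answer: $33496$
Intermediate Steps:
$M{\left(y,O \right)} = 6$ ($M{\left(y,O \right)} = 2 \cdot 3 = 6$)
$H{\left(N \right)} = 62 N$ ($H{\left(N \right)} = 2 N 31 = 62 N$)
$V = 33124$ ($V = \left(-182\right)^{2} = 33124$)
$H{\left(M{\left(-10,26 \right)} \right)} + V = 62 \cdot 6 + 33124 = 372 + 33124 = 33496$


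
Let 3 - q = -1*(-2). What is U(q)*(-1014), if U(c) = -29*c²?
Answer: 29406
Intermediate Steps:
q = 1 (q = 3 - (-1)*(-2) = 3 - 1*2 = 3 - 2 = 1)
U(q)*(-1014) = -29*1²*(-1014) = -29*1*(-1014) = -29*(-1014) = 29406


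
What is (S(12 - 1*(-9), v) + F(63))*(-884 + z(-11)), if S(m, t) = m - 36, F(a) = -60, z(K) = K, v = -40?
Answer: 67125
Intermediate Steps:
S(m, t) = -36 + m
(S(12 - 1*(-9), v) + F(63))*(-884 + z(-11)) = ((-36 + (12 - 1*(-9))) - 60)*(-884 - 11) = ((-36 + (12 + 9)) - 60)*(-895) = ((-36 + 21) - 60)*(-895) = (-15 - 60)*(-895) = -75*(-895) = 67125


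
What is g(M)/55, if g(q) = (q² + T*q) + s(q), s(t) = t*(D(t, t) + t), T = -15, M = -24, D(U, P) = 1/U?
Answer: 1513/55 ≈ 27.509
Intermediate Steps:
D(U, P) = 1/U
s(t) = t*(t + 1/t) (s(t) = t*(1/t + t) = t*(t + 1/t))
g(q) = 1 - 15*q + 2*q² (g(q) = (q² - 15*q) + (1 + q²) = 1 - 15*q + 2*q²)
g(M)/55 = (1 - 15*(-24) + 2*(-24)²)/55 = (1 + 360 + 2*576)/55 = (1 + 360 + 1152)/55 = (1/55)*1513 = 1513/55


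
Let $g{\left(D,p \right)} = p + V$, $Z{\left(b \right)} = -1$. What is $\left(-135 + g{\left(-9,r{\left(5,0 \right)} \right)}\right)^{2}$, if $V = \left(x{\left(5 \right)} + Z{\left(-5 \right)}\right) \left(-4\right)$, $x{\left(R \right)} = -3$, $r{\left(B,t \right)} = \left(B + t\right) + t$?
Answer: $12996$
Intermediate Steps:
$r{\left(B,t \right)} = B + 2 t$
$V = 16$ ($V = \left(-3 - 1\right) \left(-4\right) = \left(-4\right) \left(-4\right) = 16$)
$g{\left(D,p \right)} = 16 + p$ ($g{\left(D,p \right)} = p + 16 = 16 + p$)
$\left(-135 + g{\left(-9,r{\left(5,0 \right)} \right)}\right)^{2} = \left(-135 + \left(16 + \left(5 + 2 \cdot 0\right)\right)\right)^{2} = \left(-135 + \left(16 + \left(5 + 0\right)\right)\right)^{2} = \left(-135 + \left(16 + 5\right)\right)^{2} = \left(-135 + 21\right)^{2} = \left(-114\right)^{2} = 12996$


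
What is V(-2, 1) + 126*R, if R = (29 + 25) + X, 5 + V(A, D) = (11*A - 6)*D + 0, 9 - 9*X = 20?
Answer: 6617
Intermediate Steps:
X = -11/9 (X = 1 - 1/9*20 = 1 - 20/9 = -11/9 ≈ -1.2222)
V(A, D) = -5 + D*(-6 + 11*A) (V(A, D) = -5 + ((11*A - 6)*D + 0) = -5 + ((-6 + 11*A)*D + 0) = -5 + (D*(-6 + 11*A) + 0) = -5 + D*(-6 + 11*A))
R = 475/9 (R = (29 + 25) - 11/9 = 54 - 11/9 = 475/9 ≈ 52.778)
V(-2, 1) + 126*R = (-5 - 6*1 + 11*(-2)*1) + 126*(475/9) = (-5 - 6 - 22) + 6650 = -33 + 6650 = 6617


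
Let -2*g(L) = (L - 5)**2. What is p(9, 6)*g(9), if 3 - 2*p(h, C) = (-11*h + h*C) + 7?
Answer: -164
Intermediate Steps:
g(L) = -(-5 + L)**2/2 (g(L) = -(L - 5)**2/2 = -(-5 + L)**2/2)
p(h, C) = -2 + 11*h/2 - C*h/2 (p(h, C) = 3/2 - ((-11*h + h*C) + 7)/2 = 3/2 - ((-11*h + C*h) + 7)/2 = 3/2 - (7 - 11*h + C*h)/2 = 3/2 + (-7/2 + 11*h/2 - C*h/2) = -2 + 11*h/2 - C*h/2)
p(9, 6)*g(9) = (-2 + (11/2)*9 - 1/2*6*9)*(-(-5 + 9)**2/2) = (-2 + 99/2 - 27)*(-1/2*4**2) = 41*(-1/2*16)/2 = (41/2)*(-8) = -164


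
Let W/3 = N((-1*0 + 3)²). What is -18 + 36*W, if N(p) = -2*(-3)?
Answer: 630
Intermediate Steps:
N(p) = 6
W = 18 (W = 3*6 = 18)
-18 + 36*W = -18 + 36*18 = -18 + 648 = 630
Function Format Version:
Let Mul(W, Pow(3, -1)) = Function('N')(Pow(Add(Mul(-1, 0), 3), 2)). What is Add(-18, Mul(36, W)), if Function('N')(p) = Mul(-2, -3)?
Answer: 630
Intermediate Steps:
Function('N')(p) = 6
W = 18 (W = Mul(3, 6) = 18)
Add(-18, Mul(36, W)) = Add(-18, Mul(36, 18)) = Add(-18, 648) = 630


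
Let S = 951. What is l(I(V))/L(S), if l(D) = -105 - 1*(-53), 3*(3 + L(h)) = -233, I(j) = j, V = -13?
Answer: 78/121 ≈ 0.64463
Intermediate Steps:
L(h) = -242/3 (L(h) = -3 + (⅓)*(-233) = -3 - 233/3 = -242/3)
l(D) = -52 (l(D) = -105 + 53 = -52)
l(I(V))/L(S) = -52/(-242/3) = -52*(-3/242) = 78/121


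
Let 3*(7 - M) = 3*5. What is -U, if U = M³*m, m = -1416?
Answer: 11328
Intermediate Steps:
M = 2 (M = 7 - 5 = 2)
U = -11328 (U = 2³*(-1416) = 8*(-1416) = -11328)
-U = -1*(-11328) = 11328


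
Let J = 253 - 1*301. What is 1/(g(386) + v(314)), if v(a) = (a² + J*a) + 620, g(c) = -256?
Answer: 1/83888 ≈ 1.1921e-5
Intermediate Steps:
J = -48 (J = 253 - 301 = -48)
v(a) = 620 + a² - 48*a (v(a) = (a² - 48*a) + 620 = 620 + a² - 48*a)
1/(g(386) + v(314)) = 1/(-256 + (620 + 314² - 48*314)) = 1/(-256 + (620 + 98596 - 15072)) = 1/(-256 + 84144) = 1/83888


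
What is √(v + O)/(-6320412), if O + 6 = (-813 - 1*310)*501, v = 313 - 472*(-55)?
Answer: -I*√134089/3160206 ≈ -0.00011587*I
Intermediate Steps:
v = 26273 (v = 313 + 25960 = 26273)
O = -562629 (O = -6 + (-813 - 1*310)*501 = -6 + (-813 - 310)*501 = -6 - 1123*501 = -6 - 562623 = -562629)
√(v + O)/(-6320412) = √(26273 - 562629)/(-6320412) = √(-536356)*(-1/6320412) = (2*I*√134089)*(-1/6320412) = -I*√134089/3160206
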